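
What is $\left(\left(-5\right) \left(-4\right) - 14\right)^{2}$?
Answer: $36$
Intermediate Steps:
$\left(\left(-5\right) \left(-4\right) - 14\right)^{2} = \left(20 - 14\right)^{2} = 6^{2} = 36$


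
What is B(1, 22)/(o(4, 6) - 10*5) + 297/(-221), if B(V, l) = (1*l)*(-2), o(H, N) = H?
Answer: -1969/5083 ≈ -0.38737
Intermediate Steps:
B(V, l) = -2*l (B(V, l) = l*(-2) = -2*l)
B(1, 22)/(o(4, 6) - 10*5) + 297/(-221) = (-2*22)/(4 - 10*5) + 297/(-221) = -44/(4 - 50) + 297*(-1/221) = -44/(-46) - 297/221 = -44*(-1/46) - 297/221 = 22/23 - 297/221 = -1969/5083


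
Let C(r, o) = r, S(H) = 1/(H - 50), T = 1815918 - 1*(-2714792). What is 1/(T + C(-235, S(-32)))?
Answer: 1/4530475 ≈ 2.2073e-7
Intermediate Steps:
T = 4530710 (T = 1815918 + 2714792 = 4530710)
S(H) = 1/(-50 + H)
1/(T + C(-235, S(-32))) = 1/(4530710 - 235) = 1/4530475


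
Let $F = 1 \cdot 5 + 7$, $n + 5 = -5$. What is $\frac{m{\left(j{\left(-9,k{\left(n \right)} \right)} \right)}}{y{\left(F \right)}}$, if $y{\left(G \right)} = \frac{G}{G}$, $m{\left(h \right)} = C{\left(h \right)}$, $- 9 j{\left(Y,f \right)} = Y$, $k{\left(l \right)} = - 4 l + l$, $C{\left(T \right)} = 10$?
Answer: $10$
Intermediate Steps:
$n = -10$ ($n = -5 - 5 = -10$)
$k{\left(l \right)} = - 3 l$
$j{\left(Y,f \right)} = - \frac{Y}{9}$
$F = 12$ ($F = 5 + 7 = 12$)
$m{\left(h \right)} = 10$
$y{\left(G \right)} = 1$
$\frac{m{\left(j{\left(-9,k{\left(n \right)} \right)} \right)}}{y{\left(F \right)}} = \frac{10}{1} = 10 \cdot 1 = 10$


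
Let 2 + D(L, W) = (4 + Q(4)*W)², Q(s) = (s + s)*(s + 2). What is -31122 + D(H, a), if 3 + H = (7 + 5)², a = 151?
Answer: 52560380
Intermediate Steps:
H = 141 (H = -3 + (7 + 5)² = -3 + 12² = -3 + 144 = 141)
Q(s) = 2*s*(2 + s) (Q(s) = (2*s)*(2 + s) = 2*s*(2 + s))
D(L, W) = -2 + (4 + 48*W)² (D(L, W) = -2 + (4 + (2*4*(2 + 4))*W)² = -2 + (4 + (2*4*6)*W)² = -2 + (4 + 48*W)²)
-31122 + D(H, a) = -31122 + (14 + 384*151 + 2304*151²) = -31122 + (14 + 57984 + 2304*22801) = -31122 + (14 + 57984 + 52533504) = -31122 + 52591502 = 52560380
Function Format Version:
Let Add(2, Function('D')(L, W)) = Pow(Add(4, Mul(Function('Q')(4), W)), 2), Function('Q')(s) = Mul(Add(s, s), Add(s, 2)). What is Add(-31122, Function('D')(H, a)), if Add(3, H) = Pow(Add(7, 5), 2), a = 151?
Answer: 52560380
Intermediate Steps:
H = 141 (H = Add(-3, Pow(Add(7, 5), 2)) = Add(-3, Pow(12, 2)) = Add(-3, 144) = 141)
Function('Q')(s) = Mul(2, s, Add(2, s)) (Function('Q')(s) = Mul(Mul(2, s), Add(2, s)) = Mul(2, s, Add(2, s)))
Function('D')(L, W) = Add(-2, Pow(Add(4, Mul(48, W)), 2)) (Function('D')(L, W) = Add(-2, Pow(Add(4, Mul(Mul(2, 4, Add(2, 4)), W)), 2)) = Add(-2, Pow(Add(4, Mul(Mul(2, 4, 6), W)), 2)) = Add(-2, Pow(Add(4, Mul(48, W)), 2)))
Add(-31122, Function('D')(H, a)) = Add(-31122, Add(14, Mul(384, 151), Mul(2304, Pow(151, 2)))) = Add(-31122, Add(14, 57984, Mul(2304, 22801))) = Add(-31122, Add(14, 57984, 52533504)) = Add(-31122, 52591502) = 52560380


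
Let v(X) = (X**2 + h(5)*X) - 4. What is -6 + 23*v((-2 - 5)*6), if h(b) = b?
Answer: 35644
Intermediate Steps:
v(X) = -4 + X**2 + 5*X (v(X) = (X**2 + 5*X) - 4 = -4 + X**2 + 5*X)
-6 + 23*v((-2 - 5)*6) = -6 + 23*(-4 + ((-2 - 5)*6)**2 + 5*((-2 - 5)*6)) = -6 + 23*(-4 + (-7*6)**2 + 5*(-7*6)) = -6 + 23*(-4 + (-42)**2 + 5*(-42)) = -6 + 23*(-4 + 1764 - 210) = -6 + 23*1550 = -6 + 35650 = 35644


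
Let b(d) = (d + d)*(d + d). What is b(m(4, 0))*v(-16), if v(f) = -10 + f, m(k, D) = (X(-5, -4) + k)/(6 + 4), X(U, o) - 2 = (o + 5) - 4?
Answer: -234/25 ≈ -9.3600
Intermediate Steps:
X(U, o) = 3 + o (X(U, o) = 2 + ((o + 5) - 4) = 2 + ((5 + o) - 4) = 2 + (1 + o) = 3 + o)
m(k, D) = -1/10 + k/10 (m(k, D) = ((3 - 4) + k)/(6 + 4) = (-1 + k)/10 = (-1 + k)*(1/10) = -1/10 + k/10)
b(d) = 4*d**2 (b(d) = (2*d)*(2*d) = 4*d**2)
b(m(4, 0))*v(-16) = (4*(-1/10 + (1/10)*4)**2)*(-10 - 16) = (4*(-1/10 + 2/5)**2)*(-26) = (4*(3/10)**2)*(-26) = (4*(9/100))*(-26) = (9/25)*(-26) = -234/25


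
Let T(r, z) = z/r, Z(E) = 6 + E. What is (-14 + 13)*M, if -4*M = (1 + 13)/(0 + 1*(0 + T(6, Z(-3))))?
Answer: 7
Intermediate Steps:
M = -7 (M = -(1 + 13)/(4*(0 + 1*(0 + (6 - 3)/6))) = -7/(2*(0 + 1*(0 + 3*(1/6)))) = -7/(2*(0 + 1*(0 + 1/2))) = -7/(2*(0 + 1*(1/2))) = -7/(2*(0 + 1/2)) = -7/(2*1/2) = -7*2/2 = -1/4*28 = -7)
(-14 + 13)*M = (-14 + 13)*(-7) = -1*(-7) = 7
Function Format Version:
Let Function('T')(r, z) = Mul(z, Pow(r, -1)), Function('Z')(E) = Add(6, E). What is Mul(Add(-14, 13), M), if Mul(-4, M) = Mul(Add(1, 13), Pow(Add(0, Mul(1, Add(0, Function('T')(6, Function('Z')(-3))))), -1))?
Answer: 7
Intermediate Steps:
M = -7 (M = Mul(Rational(-1, 4), Mul(Add(1, 13), Pow(Add(0, Mul(1, Add(0, Mul(Add(6, -3), Pow(6, -1))))), -1))) = Mul(Rational(-1, 4), Mul(14, Pow(Add(0, Mul(1, Add(0, Mul(3, Rational(1, 6))))), -1))) = Mul(Rational(-1, 4), Mul(14, Pow(Add(0, Mul(1, Add(0, Rational(1, 2)))), -1))) = Mul(Rational(-1, 4), Mul(14, Pow(Add(0, Mul(1, Rational(1, 2))), -1))) = Mul(Rational(-1, 4), Mul(14, Pow(Add(0, Rational(1, 2)), -1))) = Mul(Rational(-1, 4), Mul(14, Pow(Rational(1, 2), -1))) = Mul(Rational(-1, 4), Mul(14, 2)) = Mul(Rational(-1, 4), 28) = -7)
Mul(Add(-14, 13), M) = Mul(Add(-14, 13), -7) = Mul(-1, -7) = 7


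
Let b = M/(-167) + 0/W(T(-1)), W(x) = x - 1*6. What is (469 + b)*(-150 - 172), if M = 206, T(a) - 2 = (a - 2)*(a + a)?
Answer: -25153674/167 ≈ -1.5062e+5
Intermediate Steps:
T(a) = 2 + 2*a*(-2 + a) (T(a) = 2 + (a - 2)*(a + a) = 2 + (-2 + a)*(2*a) = 2 + 2*a*(-2 + a))
W(x) = -6 + x (W(x) = x - 6 = -6 + x)
b = -206/167 (b = 206/(-167) + 0/(-6 + (2 - 4*(-1) + 2*(-1)²)) = 206*(-1/167) + 0/(-6 + (2 + 4 + 2*1)) = -206/167 + 0/(-6 + (2 + 4 + 2)) = -206/167 + 0/(-6 + 8) = -206/167 + 0/2 = -206/167 + 0*(½) = -206/167 + 0 = -206/167 ≈ -1.2335)
(469 + b)*(-150 - 172) = (469 - 206/167)*(-150 - 172) = (78117/167)*(-322) = -25153674/167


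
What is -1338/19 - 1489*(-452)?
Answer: 12786194/19 ≈ 6.7296e+5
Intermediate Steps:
-1338/19 - 1489*(-452) = -1338*1/19 + 673028 = -1338/19 + 673028 = 12786194/19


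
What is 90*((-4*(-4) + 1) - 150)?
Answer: -11970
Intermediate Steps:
90*((-4*(-4) + 1) - 150) = 90*((16 + 1) - 150) = 90*(17 - 150) = 90*(-133) = -11970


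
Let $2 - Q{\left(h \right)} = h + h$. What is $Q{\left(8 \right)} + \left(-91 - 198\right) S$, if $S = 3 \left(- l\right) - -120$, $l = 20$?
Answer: $-17354$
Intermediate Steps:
$Q{\left(h \right)} = 2 - 2 h$ ($Q{\left(h \right)} = 2 - \left(h + h\right) = 2 - 2 h$)
$S = 60$ ($S = 3 \left(\left(-1\right) 20\right) - -120 = 3 \left(-20\right) + 120 = -60 + 120 = 60$)
$Q{\left(8 \right)} + \left(-91 - 198\right) S = \left(2 - 16\right) + \left(-91 - 198\right) 60 = -14 - 17340 = -17354$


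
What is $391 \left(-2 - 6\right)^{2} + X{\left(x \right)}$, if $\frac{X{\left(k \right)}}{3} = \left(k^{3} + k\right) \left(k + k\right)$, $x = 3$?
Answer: $25564$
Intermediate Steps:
$X{\left(k \right)} = 6 k \left(k + k^{3}\right)$ ($X{\left(k \right)} = 3 \left(k^{3} + k\right) \left(k + k\right) = 3 \left(k + k^{3}\right) 2 k = 3 \cdot 2 k \left(k + k^{3}\right) = 6 k \left(k + k^{3}\right)$)
$391 \left(-2 - 6\right)^{2} + X{\left(x \right)} = 391 \left(-2 - 6\right)^{2} + 6 \cdot 3^{2} \left(1 + 3^{2}\right) = 391 \left(-8\right)^{2} + 6 \cdot 9 \left(1 + 9\right) = 391 \cdot 64 + 6 \cdot 9 \cdot 10 = 25024 + 540 = 25564$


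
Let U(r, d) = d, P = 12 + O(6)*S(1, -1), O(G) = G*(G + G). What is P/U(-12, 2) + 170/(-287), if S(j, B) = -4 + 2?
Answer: -19112/287 ≈ -66.592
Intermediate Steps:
S(j, B) = -2
O(G) = 2*G**2 (O(G) = G*(2*G) = 2*G**2)
P = -132 (P = 12 + (2*6**2)*(-2) = 12 + (2*36)*(-2) = 12 + 72*(-2) = 12 - 144 = -132)
P/U(-12, 2) + 170/(-287) = -132/2 + 170/(-287) = -132*1/2 + 170*(-1/287) = -66 - 170/287 = -19112/287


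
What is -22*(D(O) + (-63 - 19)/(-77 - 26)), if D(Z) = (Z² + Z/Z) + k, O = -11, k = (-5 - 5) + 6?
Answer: -269192/103 ≈ -2613.5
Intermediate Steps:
k = -4 (k = -10 + 6 = -4)
D(Z) = -3 + Z² (D(Z) = (Z² + Z/Z) - 4 = (Z² + 1) - 4 = (1 + Z²) - 4 = -3 + Z²)
-22*(D(O) + (-63 - 19)/(-77 - 26)) = -22*((-3 + (-11)²) + (-63 - 19)/(-77 - 26)) = -22*((-3 + 121) - 82/(-103)) = -22*(118 - 82*(-1/103)) = -22*(118 + 82/103) = -22*12236/103 = -269192/103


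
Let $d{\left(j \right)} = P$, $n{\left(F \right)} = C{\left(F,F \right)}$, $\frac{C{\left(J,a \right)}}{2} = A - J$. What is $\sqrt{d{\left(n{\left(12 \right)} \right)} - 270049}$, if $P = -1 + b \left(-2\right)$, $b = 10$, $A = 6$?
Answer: $i \sqrt{270070} \approx 519.68 i$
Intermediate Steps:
$P = -21$ ($P = -1 + 10 \left(-2\right) = -1 - 20 = -21$)
$C{\left(J,a \right)} = 12 - 2 J$ ($C{\left(J,a \right)} = 2 \left(6 - J\right) = 12 - 2 J$)
$n{\left(F \right)} = 12 - 2 F$
$d{\left(j \right)} = -21$
$\sqrt{d{\left(n{\left(12 \right)} \right)} - 270049} = \sqrt{-21 - 270049} = \sqrt{-270070} = i \sqrt{270070}$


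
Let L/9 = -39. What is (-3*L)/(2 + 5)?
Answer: 1053/7 ≈ 150.43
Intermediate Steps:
L = -351 (L = 9*(-39) = -351)
(-3*L)/(2 + 5) = (-3*(-351))/(2 + 5) = 1053/7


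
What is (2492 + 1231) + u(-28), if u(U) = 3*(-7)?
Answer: 3702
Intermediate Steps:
u(U) = -21
(2492 + 1231) + u(-28) = (2492 + 1231) - 21 = 3723 - 21 = 3702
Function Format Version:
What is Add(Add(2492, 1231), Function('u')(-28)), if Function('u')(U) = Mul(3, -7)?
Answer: 3702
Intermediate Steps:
Function('u')(U) = -21
Add(Add(2492, 1231), Function('u')(-28)) = Add(Add(2492, 1231), -21) = Add(3723, -21) = 3702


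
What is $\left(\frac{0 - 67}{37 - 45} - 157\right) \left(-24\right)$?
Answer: $3567$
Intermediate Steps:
$\left(\frac{0 - 67}{37 - 45} - 157\right) \left(-24\right) = \left(- \frac{67}{37 - 45} - 157\right) \left(-24\right) = \left(- \frac{67}{-8} - 157\right) \left(-24\right) = \left(\left(-67\right) \left(- \frac{1}{8}\right) - 157\right) \left(-24\right) = \left(\frac{67}{8} - 157\right) \left(-24\right) = \left(- \frac{1189}{8}\right) \left(-24\right) = 3567$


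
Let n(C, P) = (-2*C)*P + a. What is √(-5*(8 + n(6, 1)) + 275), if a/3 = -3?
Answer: 2*√85 ≈ 18.439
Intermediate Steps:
a = -9 (a = 3*(-3) = -9)
n(C, P) = -9 - 2*C*P (n(C, P) = (-2*C)*P - 9 = -2*C*P - 9 = -9 - 2*C*P)
√(-5*(8 + n(6, 1)) + 275) = √(-5*(8 + (-9 - 2*6*1)) + 275) = √(-5*(8 + (-9 - 12)) + 275) = √(-5*(8 - 21) + 275) = √(-5*(-13) + 275) = √(65 + 275) = √340 = 2*√85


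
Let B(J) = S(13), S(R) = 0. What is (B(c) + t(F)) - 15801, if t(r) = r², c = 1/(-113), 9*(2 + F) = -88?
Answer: -1268645/81 ≈ -15662.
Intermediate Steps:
F = -106/9 (F = -2 + (⅑)*(-88) = -2 - 88/9 = -106/9 ≈ -11.778)
c = -1/113 ≈ -0.0088496
B(J) = 0
(B(c) + t(F)) - 15801 = (0 + (-106/9)²) - 15801 = (0 + 11236/81) - 15801 = 11236/81 - 15801 = -1268645/81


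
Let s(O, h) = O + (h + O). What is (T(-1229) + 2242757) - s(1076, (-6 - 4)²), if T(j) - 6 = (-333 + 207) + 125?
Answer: 2240510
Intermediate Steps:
T(j) = 5 (T(j) = 6 + ((-333 + 207) + 125) = 6 + (-126 + 125) = 6 - 1 = 5)
s(O, h) = h + 2*O (s(O, h) = O + (O + h) = h + 2*O)
(T(-1229) + 2242757) - s(1076, (-6 - 4)²) = (5 + 2242757) - ((-6 - 4)² + 2*1076) = 2242762 - ((-10)² + 2152) = 2242762 - (100 + 2152) = 2242762 - 1*2252 = 2242762 - 2252 = 2240510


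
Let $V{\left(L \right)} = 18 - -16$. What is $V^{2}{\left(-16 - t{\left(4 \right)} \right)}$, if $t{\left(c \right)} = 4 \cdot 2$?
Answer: $1156$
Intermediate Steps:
$t{\left(c \right)} = 8$
$V{\left(L \right)} = 34$ ($V{\left(L \right)} = 18 + 16 = 34$)
$V^{2}{\left(-16 - t{\left(4 \right)} \right)} = 34^{2} = 1156$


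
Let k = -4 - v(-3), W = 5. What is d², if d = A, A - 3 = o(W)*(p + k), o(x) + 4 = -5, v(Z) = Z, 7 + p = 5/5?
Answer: 4356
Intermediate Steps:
p = -6 (p = -7 + 5/5 = -7 + 5*(⅕) = -7 + 1 = -6)
o(x) = -9 (o(x) = -4 - 5 = -9)
k = -1 (k = -4 - 1*(-3) = -4 + 3 = -1)
A = 66 (A = 3 - 9*(-6 - 1) = 3 - 9*(-7) = 3 + 63 = 66)
d = 66
d² = 66² = 4356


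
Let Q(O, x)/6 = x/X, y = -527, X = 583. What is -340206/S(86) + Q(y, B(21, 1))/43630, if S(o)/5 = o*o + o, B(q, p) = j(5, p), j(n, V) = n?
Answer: -144226289224/15859526815 ≈ -9.0940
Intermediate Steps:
B(q, p) = 5
Q(O, x) = 6*x/583 (Q(O, x) = 6*(x/583) = 6*x/583)
S(o) = 5*o + 5*o² (S(o) = 5*(o*o + o) = 5*(o² + o) = 5*(o + o²) = 5*o + 5*o²)
-340206/S(86) + Q(y, B(21, 1))/43630 = -340206*1/(430*(1 + 86)) + ((6/583)*5)/43630 = -340206/(5*86*87) + (30/583)*(1/43630) = -340206/37410 + 3/2543629 = -340206*1/37410 + 3/2543629 = -56701/6235 + 3/2543629 = -144226289224/15859526815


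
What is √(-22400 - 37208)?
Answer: 2*I*√14902 ≈ 244.15*I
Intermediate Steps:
√(-22400 - 37208) = √(-59608) = 2*I*√14902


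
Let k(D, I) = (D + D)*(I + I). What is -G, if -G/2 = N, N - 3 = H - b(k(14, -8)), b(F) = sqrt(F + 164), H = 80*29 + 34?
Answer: 4714 - 4*I*sqrt(71) ≈ 4714.0 - 33.705*I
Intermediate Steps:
k(D, I) = 4*D*I (k(D, I) = (2*D)*(2*I) = 4*D*I)
H = 2354 (H = 2320 + 34 = 2354)
b(F) = sqrt(164 + F)
N = 2357 - 2*I*sqrt(71) (N = 3 + (2354 - sqrt(164 + 4*14*(-8))) = 3 + (2354 - sqrt(164 - 448)) = 3 + (2354 - sqrt(-284)) = 3 + (2354 - 2*I*sqrt(71)) = 2357 - 2*I*sqrt(71) ≈ 2357.0 - 16.852*I)
G = -4714 + 4*I*sqrt(71) (G = -2*(2357 - 2*I*sqrt(71)) = -4714 + 4*I*sqrt(71) ≈ -4714.0 + 33.705*I)
-G = -(-4714 + 4*I*sqrt(71)) = 4714 - 4*I*sqrt(71)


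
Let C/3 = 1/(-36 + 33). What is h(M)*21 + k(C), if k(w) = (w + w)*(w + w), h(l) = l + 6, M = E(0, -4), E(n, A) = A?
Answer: 46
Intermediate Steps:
M = -4
h(l) = 6 + l
C = -1 (C = 3/(-36 + 33) = 3/(-3) = 3*(-⅓) = -1)
k(w) = 4*w² (k(w) = (2*w)*(2*w) = 4*w²)
h(M)*21 + k(C) = (6 - 4)*21 + 4*(-1)² = 2*21 + 4*1 = 42 + 4 = 46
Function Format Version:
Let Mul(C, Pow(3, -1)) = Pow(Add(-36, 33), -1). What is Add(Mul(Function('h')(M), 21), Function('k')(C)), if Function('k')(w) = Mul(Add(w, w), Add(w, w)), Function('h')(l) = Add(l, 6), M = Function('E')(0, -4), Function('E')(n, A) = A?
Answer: 46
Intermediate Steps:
M = -4
Function('h')(l) = Add(6, l)
C = -1 (C = Mul(3, Pow(Add(-36, 33), -1)) = Mul(3, Pow(-3, -1)) = Mul(3, Rational(-1, 3)) = -1)
Function('k')(w) = Mul(4, Pow(w, 2)) (Function('k')(w) = Mul(Mul(2, w), Mul(2, w)) = Mul(4, Pow(w, 2)))
Add(Mul(Function('h')(M), 21), Function('k')(C)) = Add(Mul(Add(6, -4), 21), Mul(4, Pow(-1, 2))) = Add(Mul(2, 21), Mul(4, 1)) = Add(42, 4) = 46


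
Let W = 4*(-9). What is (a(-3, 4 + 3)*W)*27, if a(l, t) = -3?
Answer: 2916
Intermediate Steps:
W = -36
(a(-3, 4 + 3)*W)*27 = -3*(-36)*27 = 108*27 = 2916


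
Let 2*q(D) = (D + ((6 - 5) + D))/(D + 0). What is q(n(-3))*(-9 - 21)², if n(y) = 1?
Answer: 1350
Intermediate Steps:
q(D) = (1 + 2*D)/(2*D) (q(D) = ((D + ((6 - 5) + D))/(D + 0))/2 = ((D + (1 + D))/D)/2 = ((1 + 2*D)/D)/2 = (1 + 2*D)/(2*D))
q(n(-3))*(-9 - 21)² = ((½ + 1)/1)*(-9 - 21)² = (1*(3/2))*(-30)² = (3/2)*900 = 1350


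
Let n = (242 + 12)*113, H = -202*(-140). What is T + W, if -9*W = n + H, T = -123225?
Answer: -388669/3 ≈ -1.2956e+5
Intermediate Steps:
H = 28280
n = 28702 (n = 254*113 = 28702)
W = -18994/3 (W = -(28702 + 28280)/9 = -⅑*56982 = -18994/3 ≈ -6331.3)
T + W = -123225 - 18994/3 = -388669/3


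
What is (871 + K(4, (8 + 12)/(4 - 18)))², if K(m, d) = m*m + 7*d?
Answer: 769129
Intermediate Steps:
K(m, d) = m² + 7*d
(871 + K(4, (8 + 12)/(4 - 18)))² = (871 + (4² + 7*((8 + 12)/(4 - 18))))² = (871 + (16 + 7*(20/(-14))))² = (871 + (16 + 7*(20*(-1/14))))² = (871 + (16 + 7*(-10/7)))² = (871 + (16 - 10))² = (871 + 6)² = 877² = 769129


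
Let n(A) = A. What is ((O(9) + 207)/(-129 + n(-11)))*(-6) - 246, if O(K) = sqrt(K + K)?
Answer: -16599/70 + 9*sqrt(2)/70 ≈ -236.95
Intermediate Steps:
O(K) = sqrt(2)*sqrt(K) (O(K) = sqrt(2*K) = sqrt(2)*sqrt(K))
((O(9) + 207)/(-129 + n(-11)))*(-6) - 246 = ((sqrt(2)*sqrt(9) + 207)/(-129 - 11))*(-6) - 246 = ((sqrt(2)*3 + 207)/(-140))*(-6) - 246 = ((3*sqrt(2) + 207)*(-1/140))*(-6) - 246 = ((207 + 3*sqrt(2))*(-1/140))*(-6) - 246 = (-207/140 - 3*sqrt(2)/140)*(-6) - 246 = (621/70 + 9*sqrt(2)/70) - 246 = -16599/70 + 9*sqrt(2)/70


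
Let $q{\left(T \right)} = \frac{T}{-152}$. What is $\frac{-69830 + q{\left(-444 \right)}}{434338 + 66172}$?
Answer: $- \frac{2653429}{19019380} \approx -0.13951$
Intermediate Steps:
$q{\left(T \right)} = - \frac{T}{152}$ ($q{\left(T \right)} = T \left(- \frac{1}{152}\right) = - \frac{T}{152}$)
$\frac{-69830 + q{\left(-444 \right)}}{434338 + 66172} = \frac{-69830 - - \frac{111}{38}}{434338 + 66172} = \frac{-69830 + \frac{111}{38}}{500510} = \left(- \frac{2653429}{38}\right) \frac{1}{500510} = - \frac{2653429}{19019380}$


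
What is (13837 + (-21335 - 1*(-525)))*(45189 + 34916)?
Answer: -558572165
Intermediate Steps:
(13837 + (-21335 - 1*(-525)))*(45189 + 34916) = (13837 + (-21335 + 525))*80105 = (13837 - 20810)*80105 = -6973*80105 = -558572165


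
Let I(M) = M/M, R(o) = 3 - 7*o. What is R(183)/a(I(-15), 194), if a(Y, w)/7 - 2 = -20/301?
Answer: -9159/97 ≈ -94.423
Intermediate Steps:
I(M) = 1
a(Y, w) = 582/43 (a(Y, w) = 14 + 7*(-20/301) = 14 - 20/43 = 582/43)
R(183)/a(I(-15), 194) = (3 - 7*183)/(582/43) = (3 - 1281)*(43/582) = -1278*43/582 = -9159/97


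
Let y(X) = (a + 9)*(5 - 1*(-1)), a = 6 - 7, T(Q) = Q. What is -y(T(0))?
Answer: -48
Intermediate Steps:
a = -1
y(X) = 48 (y(X) = (-1 + 9)*(5 - 1*(-1)) = 8*(5 + 1) = 8*6 = 48)
-y(T(0)) = -1*48 = -48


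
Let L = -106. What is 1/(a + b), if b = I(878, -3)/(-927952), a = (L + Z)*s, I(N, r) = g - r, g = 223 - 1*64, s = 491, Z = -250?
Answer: -463976/81101148977 ≈ -5.7210e-6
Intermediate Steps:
g = 159 (g = 223 - 64 = 159)
I(N, r) = 159 - r
a = -174796 (a = (-106 - 250)*491 = -356*491 = -174796)
b = -81/463976 (b = (159 - 1*(-3))/(-927952) = (159 + 3)*(-1/927952) = 162*(-1/927952) = -81/463976 ≈ -0.00017458)
1/(a + b) = 1/(-174796 - 81/463976) = 1/(-81101148977/463976) = -463976/81101148977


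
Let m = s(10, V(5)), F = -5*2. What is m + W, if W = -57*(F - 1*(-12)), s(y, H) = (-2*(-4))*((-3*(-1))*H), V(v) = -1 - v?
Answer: -258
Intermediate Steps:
F = -10
s(y, H) = 24*H (s(y, H) = 8*(3*H) = 24*H)
W = -114 (W = -57*(-10 - 1*(-12)) = -57*(-10 + 12) = -57*2 = -114)
m = -144 (m = 24*(-1 - 1*5) = 24*(-1 - 5) = 24*(-6) = -144)
m + W = -144 - 114 = -258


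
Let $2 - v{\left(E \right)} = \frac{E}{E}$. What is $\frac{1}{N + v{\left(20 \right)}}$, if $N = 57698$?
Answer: $\frac{1}{57699} \approx 1.7331 \cdot 10^{-5}$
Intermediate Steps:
$v{\left(E \right)} = 1$ ($v{\left(E \right)} = 2 - \frac{E}{E} = 2 - 1 = 1$)
$\frac{1}{N + v{\left(20 \right)}} = \frac{1}{57698 + 1} = \frac{1}{57699}$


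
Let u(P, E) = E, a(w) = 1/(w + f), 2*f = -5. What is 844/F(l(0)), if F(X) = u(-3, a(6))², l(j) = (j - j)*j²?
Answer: 10339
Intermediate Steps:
f = -5/2 (f = (½)*(-5) = -5/2 ≈ -2.5000)
l(j) = 0 (l(j) = 0*j² = 0)
a(w) = 1/(-5/2 + w) (a(w) = 1/(w - 5/2) = 1/(-5/2 + w))
F(X) = 4/49 (F(X) = (2/(-5 + 2*6))² = (2/(-5 + 12))² = (2/7)² = 4/49)
844/F(l(0)) = 844/(4/49) = 844*(49/4) = 10339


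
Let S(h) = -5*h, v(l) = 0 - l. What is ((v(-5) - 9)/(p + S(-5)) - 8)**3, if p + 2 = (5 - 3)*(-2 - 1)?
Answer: -2744000/4913 ≈ -558.52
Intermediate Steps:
p = -8 (p = -2 + (5 - 3)*(-2 - 1) = -2 + 2*(-3) = -2 - 6 = -8)
v(l) = -l
((v(-5) - 9)/(p + S(-5)) - 8)**3 = ((-1*(-5) - 9)/(-8 - 5*(-5)) - 8)**3 = ((5 - 9)/(-8 + 25) - 8)**3 = (-4/17 - 8)**3 = (-140/17)**3 = -2744000/4913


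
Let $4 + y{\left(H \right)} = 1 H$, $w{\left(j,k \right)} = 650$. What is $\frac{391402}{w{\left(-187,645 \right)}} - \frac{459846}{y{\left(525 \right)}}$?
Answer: $- \frac{47489729}{169325} \approx -280.46$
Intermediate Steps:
$y{\left(H \right)} = -4 + H$ ($y{\left(H \right)} = -4 + 1 H = -4 + H$)
$\frac{391402}{w{\left(-187,645 \right)}} - \frac{459846}{y{\left(525 \right)}} = \frac{391402}{650} - \frac{459846}{-4 + 525} = 391402 \cdot \frac{1}{650} - \frac{459846}{521} = \frac{195701}{325} - \frac{459846}{521} = - \frac{47489729}{169325}$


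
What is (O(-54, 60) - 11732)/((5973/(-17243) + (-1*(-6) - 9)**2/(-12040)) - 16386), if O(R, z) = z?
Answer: 56352882880/79113939489 ≈ 0.71230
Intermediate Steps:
(O(-54, 60) - 11732)/((5973/(-17243) + (-1*(-6) - 9)**2/(-12040)) - 16386) = (60 - 11732)/((5973/(-17243) + (-1*(-6) - 9)**2/(-12040)) - 16386) = -11672/((5973*(-1/17243) + (6 - 9)**2*(-1/12040)) - 16386) = -11672/((-5973/17243 + (-3)**2*(-1/12040)) - 16386) = -11672/((-5973/17243 + 9*(-1/12040)) - 16386) = -11672/((-5973/17243 - 9/12040) - 16386) = -11672/(-1676049/4828040 - 16386) = -11672/(-79113939489/4828040) = -11672*(-4828040/79113939489) = 56352882880/79113939489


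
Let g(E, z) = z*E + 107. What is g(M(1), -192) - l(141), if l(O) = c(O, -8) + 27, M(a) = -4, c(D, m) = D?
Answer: 707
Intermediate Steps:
g(E, z) = 107 + E*z (g(E, z) = E*z + 107 = 107 + E*z)
l(O) = 27 + O (l(O) = O + 27 = 27 + O)
g(M(1), -192) - l(141) = (107 - 4*(-192)) - (27 + 141) = (107 + 768) - 1*168 = 875 - 168 = 707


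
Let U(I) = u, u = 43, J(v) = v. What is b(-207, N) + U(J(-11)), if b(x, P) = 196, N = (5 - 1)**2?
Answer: 239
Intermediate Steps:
N = 16 (N = 4**2 = 16)
U(I) = 43
b(-207, N) + U(J(-11)) = 196 + 43 = 239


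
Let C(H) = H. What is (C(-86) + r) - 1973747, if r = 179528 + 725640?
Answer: -1068665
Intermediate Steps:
r = 905168
(C(-86) + r) - 1973747 = (-86 + 905168) - 1973747 = 905082 - 1973747 = -1068665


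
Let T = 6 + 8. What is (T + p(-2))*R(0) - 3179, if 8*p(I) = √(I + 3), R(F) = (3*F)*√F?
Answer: -3179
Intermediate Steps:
R(F) = 3*F^(3/2)
p(I) = √(3 + I)/8 (p(I) = √(I + 3)/8 = √(3 + I)/8)
T = 14
(T + p(-2))*R(0) - 3179 = (14 + √(3 - 2)/8)*(3*0^(3/2)) - 3179 = (14 + √1/8)*(3*0) - 3179 = (14 + (⅛)*1)*0 - 3179 = (14 + ⅛)*0 - 3179 = (113/8)*0 - 3179 = 0 - 3179 = -3179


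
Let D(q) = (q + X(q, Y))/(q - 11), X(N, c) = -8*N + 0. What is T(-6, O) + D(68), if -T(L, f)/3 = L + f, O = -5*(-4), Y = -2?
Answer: -2870/57 ≈ -50.351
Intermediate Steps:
O = 20
X(N, c) = -8*N
T(L, f) = -3*L - 3*f (T(L, f) = -3*(L + f) = -3*L - 3*f)
D(q) = -7*q/(-11 + q) (D(q) = (q - 8*q)/(q - 11) = (-7*q)/(-11 + q) = -7*q/(-11 + q))
T(-6, O) + D(68) = (-3*(-6) - 3*20) - 7*68/(-11 + 68) = (18 - 60) - 7*68/57 = -42 - 7*68*1/57 = -42 - 476/57 = -2870/57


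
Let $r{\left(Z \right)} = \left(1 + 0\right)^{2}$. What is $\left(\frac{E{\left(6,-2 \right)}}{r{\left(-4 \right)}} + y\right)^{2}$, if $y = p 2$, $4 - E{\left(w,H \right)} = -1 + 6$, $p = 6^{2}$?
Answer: $5041$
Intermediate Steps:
$p = 36$
$E{\left(w,H \right)} = -1$ ($E{\left(w,H \right)} = 4 - \left(-1 + 6\right) = 4 - 5 = -1$)
$r{\left(Z \right)} = 1$ ($r{\left(Z \right)} = 1^{2} = 1$)
$y = 72$ ($y = 36 \cdot 2 = 72$)
$\left(\frac{E{\left(6,-2 \right)}}{r{\left(-4 \right)}} + y\right)^{2} = \left(- 1^{-1} + 72\right)^{2} = \left(\left(-1\right) 1 + 72\right)^{2} = \left(-1 + 72\right)^{2} = 71^{2} = 5041$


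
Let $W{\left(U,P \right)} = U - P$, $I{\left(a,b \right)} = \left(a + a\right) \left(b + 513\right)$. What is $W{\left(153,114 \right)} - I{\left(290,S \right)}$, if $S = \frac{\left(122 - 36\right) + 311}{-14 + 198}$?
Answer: $- \frac{13742611}{46} \approx -2.9875 \cdot 10^{5}$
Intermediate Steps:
$S = \frac{397}{184}$ ($S = \frac{86 + 311}{184} = 397 \cdot \frac{1}{184} = \frac{397}{184} \approx 2.1576$)
$I{\left(a,b \right)} = 2 a \left(513 + b\right)$
$W{\left(153,114 \right)} - I{\left(290,S \right)} = \left(153 - 114\right) - 2 \cdot 290 \left(513 + \frac{397}{184}\right) = \left(153 - 114\right) - 2 \cdot 290 \cdot \frac{94789}{184} = 39 - \frac{13744405}{46} = - \frac{13742611}{46}$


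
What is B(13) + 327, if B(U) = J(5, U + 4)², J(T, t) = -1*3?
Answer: 336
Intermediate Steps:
J(T, t) = -3
B(U) = 9 (B(U) = (-3)² = 9)
B(13) + 327 = 9 + 327 = 336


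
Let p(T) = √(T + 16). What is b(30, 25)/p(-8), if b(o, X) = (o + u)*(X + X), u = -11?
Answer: 475*√2/2 ≈ 335.88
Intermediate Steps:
p(T) = √(16 + T)
b(o, X) = 2*X*(-11 + o) (b(o, X) = (o - 11)*(X + X) = (-11 + o)*(2*X) = 2*X*(-11 + o))
b(30, 25)/p(-8) = (2*25*(-11 + 30))/(√(16 - 8)) = (2*25*19)/(√8) = 950/((2*√2)) = 950*(√2/4) = 475*√2/2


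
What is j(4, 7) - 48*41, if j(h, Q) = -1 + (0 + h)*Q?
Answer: -1941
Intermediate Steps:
j(h, Q) = -1 + Q*h (j(h, Q) = -1 + h*Q = -1 + Q*h)
j(4, 7) - 48*41 = (-1 + 7*4) - 48*41 = (-1 + 28) - 1968 = 27 - 1968 = -1941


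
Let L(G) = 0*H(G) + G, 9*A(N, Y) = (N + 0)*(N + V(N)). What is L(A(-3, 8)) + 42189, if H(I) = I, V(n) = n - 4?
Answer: 126577/3 ≈ 42192.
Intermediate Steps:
V(n) = -4 + n
A(N, Y) = N*(-4 + 2*N)/9 (A(N, Y) = ((N + 0)*(N + (-4 + N)))/9 = (N*(-4 + 2*N))/9 = N*(-4 + 2*N)/9)
L(G) = G (L(G) = 0*G + G = 0 + G = G)
L(A(-3, 8)) + 42189 = (2/9)*(-3)*(-2 - 3) + 42189 = (2/9)*(-3)*(-5) + 42189 = 10/3 + 42189 = 126577/3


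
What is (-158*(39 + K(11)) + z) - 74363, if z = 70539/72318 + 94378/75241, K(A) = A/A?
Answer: -146335517232217/1813759546 ≈ -80681.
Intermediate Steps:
K(A) = 1
z = 4044217701/1813759546 (z = 70539*(1/72318) + 94378*(1/75241) = 23513/24106 + 94378/75241 = 4044217701/1813759546 ≈ 2.2297)
(-158*(39 + K(11)) + z) - 74363 = (-158*(39 + 1) + 4044217701/1813759546) - 74363 = (-158*40 + 4044217701/1813759546) - 74363 = (-6320 + 4044217701/1813759546) - 74363 = -11458916113019/1813759546 - 74363 = -146335517232217/1813759546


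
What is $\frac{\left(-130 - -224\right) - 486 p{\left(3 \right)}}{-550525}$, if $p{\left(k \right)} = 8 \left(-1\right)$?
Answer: $- \frac{3982}{550525} \approx -0.0072331$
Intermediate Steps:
$p{\left(k \right)} = -8$
$\frac{\left(-130 - -224\right) - 486 p{\left(3 \right)}}{-550525} = \frac{\left(-130 - -224\right) - -3888}{-550525} = \left(\left(-130 + 224\right) + 3888\right) \left(- \frac{1}{550525}\right) = \left(94 + 3888\right) \left(- \frac{1}{550525}\right) = 3982 \left(- \frac{1}{550525}\right) = - \frac{3982}{550525}$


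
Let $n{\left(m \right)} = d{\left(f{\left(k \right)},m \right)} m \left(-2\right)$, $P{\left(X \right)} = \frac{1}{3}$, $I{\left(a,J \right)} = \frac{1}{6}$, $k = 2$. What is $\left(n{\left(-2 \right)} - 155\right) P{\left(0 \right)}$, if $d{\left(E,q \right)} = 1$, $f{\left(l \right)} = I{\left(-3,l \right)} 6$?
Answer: $- \frac{151}{3} \approx -50.333$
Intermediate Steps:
$I{\left(a,J \right)} = \frac{1}{6}$
$f{\left(l \right)} = 1$ ($f{\left(l \right)} = \frac{1}{6} \cdot 6 = 1$)
$P{\left(X \right)} = \frac{1}{3}$
$n{\left(m \right)} = - 2 m$ ($n{\left(m \right)} = 1 m \left(-2\right) = m \left(-2\right) = - 2 m$)
$\left(n{\left(-2 \right)} - 155\right) P{\left(0 \right)} = \left(\left(-2\right) \left(-2\right) - 155\right) \frac{1}{3} = \left(4 - 155\right) \frac{1}{3} = \left(-151\right) \frac{1}{3} = - \frac{151}{3}$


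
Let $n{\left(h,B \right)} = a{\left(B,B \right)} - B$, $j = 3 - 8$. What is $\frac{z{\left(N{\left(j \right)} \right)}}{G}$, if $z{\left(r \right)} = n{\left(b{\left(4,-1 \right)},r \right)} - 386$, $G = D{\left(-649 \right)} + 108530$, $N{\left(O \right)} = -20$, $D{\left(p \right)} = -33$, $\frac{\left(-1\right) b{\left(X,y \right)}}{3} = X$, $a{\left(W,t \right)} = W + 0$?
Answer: $- \frac{386}{108497} \approx -0.0035577$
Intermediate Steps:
$a{\left(W,t \right)} = W$
$b{\left(X,y \right)} = - 3 X$
$j = -5$
$G = 108497$ ($G = -33 + 108530 = 108497$)
$n{\left(h,B \right)} = 0$ ($n{\left(h,B \right)} = B - B = 0$)
$z{\left(r \right)} = -386$ ($z{\left(r \right)} = 0 - 386 = -386$)
$\frac{z{\left(N{\left(j \right)} \right)}}{G} = - \frac{386}{108497}$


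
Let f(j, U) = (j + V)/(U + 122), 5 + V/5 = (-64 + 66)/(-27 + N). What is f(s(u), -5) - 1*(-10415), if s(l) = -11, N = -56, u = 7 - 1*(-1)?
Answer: 101137067/9711 ≈ 10415.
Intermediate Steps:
u = 8 (u = 7 + 1 = 8)
V = -2085/83 (V = -25 + 5*((-64 + 66)/(-27 - 56)) = -25 + 5*(2/(-83)) = -25 + 5*(2*(-1/83)) = -25 + 5*(-2/83) = -25 - 10/83 = -2085/83 ≈ -25.120)
f(j, U) = (-2085/83 + j)/(122 + U) (f(j, U) = (j - 2085/83)/(U + 122) = (-2085/83 + j)/(122 + U))
f(s(u), -5) - 1*(-10415) = (-2085/83 - 11)/(122 - 5) - 1*(-10415) = -2998/83/117 + 10415 = (1/117)*(-2998/83) + 10415 = -2998/9711 + 10415 = 101137067/9711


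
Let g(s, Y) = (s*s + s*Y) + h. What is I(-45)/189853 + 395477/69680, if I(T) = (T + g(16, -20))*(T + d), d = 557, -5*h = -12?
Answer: 14255883245/2645791408 ≈ 5.3881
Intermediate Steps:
h = 12/5 (h = -⅕*(-12) = 12/5 ≈ 2.4000)
g(s, Y) = 12/5 + s² + Y*s (g(s, Y) = (s*s + s*Y) + 12/5 = (s² + Y*s) + 12/5 = 12/5 + s² + Y*s)
I(T) = (557 + T)*(-308/5 + T) (I(T) = (T + (12/5 + 16² - 20*16))*(T + 557) = (T + (12/5 + 256 - 320))*(557 + T) = (T - 308/5)*(557 + T) = (-308/5 + T)*(557 + T) = (557 + T)*(-308/5 + T))
I(-45)/189853 + 395477/69680 = (-171556/5 + (-45)² + (2477/5)*(-45))/189853 + 395477/69680 = (-171556/5 + 2025 - 22293)*(1/189853) + 395477*(1/69680) = -272896/5*1/189853 + 395477/69680 = -272896/949265 + 395477/69680 = 14255883245/2645791408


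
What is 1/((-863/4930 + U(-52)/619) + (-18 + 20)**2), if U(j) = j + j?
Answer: 3051670/11159763 ≈ 0.27345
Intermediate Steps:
U(j) = 2*j
1/((-863/4930 + U(-52)/619) + (-18 + 20)**2) = 1/((-863/4930 + (2*(-52))/619) + (-18 + 20)**2) = 1/((-863*1/4930 - 104*1/619) + 2**2) = 1/((-863/4930 - 104/619) + 4) = 1/(-1046917/3051670 + 4) = 1/(11159763/3051670) = 3051670/11159763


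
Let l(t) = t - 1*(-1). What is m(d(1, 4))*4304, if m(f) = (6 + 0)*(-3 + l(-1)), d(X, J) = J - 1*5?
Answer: -77472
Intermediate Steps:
l(t) = 1 + t (l(t) = t + 1 = 1 + t)
d(X, J) = -5 + J (d(X, J) = J - 5 = -5 + J)
m(f) = -18 (m(f) = (6 + 0)*(-3 + (1 - 1)) = 6*(-3 + 0) = 6*(-3) = -18)
m(d(1, 4))*4304 = -18*4304 = -77472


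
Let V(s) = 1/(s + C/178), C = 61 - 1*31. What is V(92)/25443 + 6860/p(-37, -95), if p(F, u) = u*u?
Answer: 286348811233/376719616845 ≈ 0.76011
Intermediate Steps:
C = 30 (C = 61 - 31 = 30)
V(s) = 1/(15/89 + s) (V(s) = 1/(s + 30/178) = 1/(s + 30*(1/178)) = 1/(s + 15/89) = 1/(15/89 + s))
p(F, u) = u²
V(92)/25443 + 6860/p(-37, -95) = (89/(15 + 89*92))/25443 + 6860/((-95)²) = (89/(15 + 8188))*(1/25443) + 6860/9025 = (89/8203)*(1/25443) + 6860*(1/9025) = (89*(1/8203))*(1/25443) + 1372/1805 = (89/8203)*(1/25443) + 1372/1805 = 89/208708929 + 1372/1805 = 286348811233/376719616845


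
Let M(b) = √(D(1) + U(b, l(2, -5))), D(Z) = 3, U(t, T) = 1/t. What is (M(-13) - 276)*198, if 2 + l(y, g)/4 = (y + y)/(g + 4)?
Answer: -54648 + 198*√494/13 ≈ -54310.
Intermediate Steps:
l(y, g) = -8 + 8*y/(4 + g) (l(y, g) = -8 + 4*((y + y)/(g + 4)) = -8 + 4*((2*y)/(4 + g)) = -8 + 4*(2*y/(4 + g)) = -8 + 8*y/(4 + g))
M(b) = √(3 + 1/b)
(M(-13) - 276)*198 = (√(3 + 1/(-13)) - 276)*198 = (√(3 - 1/13) - 276)*198 = (√(38/13) - 276)*198 = (√494/13 - 276)*198 = (-276 + √494/13)*198 = -54648 + 198*√494/13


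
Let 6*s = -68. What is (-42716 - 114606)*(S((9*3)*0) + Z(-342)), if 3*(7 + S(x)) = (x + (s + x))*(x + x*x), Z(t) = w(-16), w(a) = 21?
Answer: -2202508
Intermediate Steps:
s = -34/3 (s = (⅙)*(-68) = -34/3 ≈ -11.333)
Z(t) = 21
S(x) = -7 + (-34/3 + 2*x)*(x + x²)/3 (S(x) = -7 + ((x + (-34/3 + x))*(x + x*x))/3 = -7 + ((-34/3 + 2*x)*(x + x²))/3 = -7 + (-34/3 + 2*x)*(x + x²)/3)
(-42716 - 114606)*(S((9*3)*0) + Z(-342)) = (-42716 - 114606)*((-7 - 34*9*3*0/9 - 28*((9*3)*0)²/9 + 2*((9*3)*0)³/3) + 21) = -157322*((-7 - 102*0 - 28*(27*0)²/9 + 2*(27*0)³/3) + 21) = -157322*((-7 - 34/9*0 - 28/9*0² + (⅔)*0³) + 21) = -157322*((-7 + 0 - 28/9*0 + (⅔)*0) + 21) = -157322*((-7 + 0 + 0 + 0) + 21) = -157322*(-7 + 21) = -157322*14 = -2202508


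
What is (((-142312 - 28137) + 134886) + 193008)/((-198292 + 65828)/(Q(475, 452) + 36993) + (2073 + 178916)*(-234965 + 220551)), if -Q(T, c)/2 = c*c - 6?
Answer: -3441590255/57025222466322 ≈ -6.0352e-5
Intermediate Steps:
Q(T, c) = 12 - 2*c**2 (Q(T, c) = -2*(c*c - 6) = -2*(c**2 - 6) = -2*(-6 + c**2) = 12 - 2*c**2)
(((-142312 - 28137) + 134886) + 193008)/((-198292 + 65828)/(Q(475, 452) + 36993) + (2073 + 178916)*(-234965 + 220551)) = (((-142312 - 28137) + 134886) + 193008)/((-198292 + 65828)/((12 - 2*452**2) + 36993) + (2073 + 178916)*(-234965 + 220551)) = ((-170449 + 134886) + 193008)/(-132464/((12 - 2*204304) + 36993) + 180989*(-14414)) = (-35563 + 193008)/(-132464/((12 - 408608) + 36993) - 2608775446) = 157445/(-132464/(-408596 + 36993) - 2608775446) = 157445/(-132464/(-371603) - 2608775446) = 157445/(-132464*(-1/371603) - 2608775446) = 157445/(7792/21859 - 2608775446) = 157445/(-57025222466322/21859) = 157445*(-21859/57025222466322) = -3441590255/57025222466322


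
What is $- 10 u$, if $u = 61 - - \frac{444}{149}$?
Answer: $- \frac{95330}{149} \approx -639.8$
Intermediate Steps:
$u = \frac{9533}{149}$ ($u = 61 - \left(-444\right) \frac{1}{149} = 61 - - \frac{444}{149} = 61 + \frac{444}{149} = \frac{9533}{149} \approx 63.98$)
$- 10 u = \left(-10\right) \frac{9533}{149} = - \frac{95330}{149}$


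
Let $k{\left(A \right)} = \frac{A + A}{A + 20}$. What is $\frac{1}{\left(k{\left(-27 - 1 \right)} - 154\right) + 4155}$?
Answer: $\frac{1}{4008} \approx 0.0002495$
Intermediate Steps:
$k{\left(A \right)} = \frac{2 A}{20 + A}$
$\frac{1}{\left(k{\left(-27 - 1 \right)} - 154\right) + 4155} = \frac{1}{\left(\frac{2 \left(-27 - 1\right)}{20 - 28} - 154\right) + 4155} = \frac{1}{\left(2 \left(-28\right) \frac{1}{20 - 28} - 154\right) + 4155} = \frac{1}{\left(2 \left(-28\right) \frac{1}{-8} - 154\right) + 4155} = \frac{1}{\left(2 \left(-28\right) \left(- \frac{1}{8}\right) - 154\right) + 4155} = \frac{1}{\left(7 - 154\right) + 4155} = \frac{1}{-147 + 4155} = \frac{1}{4008}$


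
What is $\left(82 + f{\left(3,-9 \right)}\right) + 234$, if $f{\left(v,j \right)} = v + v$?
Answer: $322$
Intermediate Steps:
$f{\left(v,j \right)} = 2 v$
$\left(82 + f{\left(3,-9 \right)}\right) + 234 = \left(82 + 2 \cdot 3\right) + 234 = \left(82 + 6\right) + 234 = 88 + 234 = 322$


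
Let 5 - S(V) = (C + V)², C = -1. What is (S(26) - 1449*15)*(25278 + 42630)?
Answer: -1518083340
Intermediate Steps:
S(V) = 5 - (-1 + V)²
(S(26) - 1449*15)*(25278 + 42630) = ((5 - (-1 + 26)²) - 1449*15)*(25278 + 42630) = ((5 - 1*25²) - 21735)*67908 = ((5 - 1*625) - 21735)*67908 = ((5 - 625) - 21735)*67908 = (-620 - 21735)*67908 = -22355*67908 = -1518083340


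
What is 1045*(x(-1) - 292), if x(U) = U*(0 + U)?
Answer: -304095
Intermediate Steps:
x(U) = U**2 (x(U) = U*U = U**2)
1045*(x(-1) - 292) = 1045*((-1)**2 - 292) = 1045*(1 - 292) = 1045*(-291) = -304095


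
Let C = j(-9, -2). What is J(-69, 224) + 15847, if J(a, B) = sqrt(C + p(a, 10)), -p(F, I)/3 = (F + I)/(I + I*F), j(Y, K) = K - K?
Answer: 15847 + I*sqrt(30090)/340 ≈ 15847.0 + 0.51019*I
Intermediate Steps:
j(Y, K) = 0
C = 0
p(F, I) = -3*(F + I)/(I + F*I) (p(F, I) = -3*(F + I)/(I + I*F) = -3*(F + I)/(I + F*I))
J(a, B) = sqrt(30)*sqrt((-10 - a)/(1 + a))/10 (J(a, B) = sqrt(0 + 3*(-a - 1*10)/(10*(1 + a))) = sqrt(0 + 3*(1/10)*(-a - 10)/(1 + a)) = sqrt(0 + 3*(1/10)*(-10 - a)/(1 + a)) = sqrt(0 + 3*(-10 - a)/(10*(1 + a))) = sqrt(3*(-10 - a)/(10*(1 + a))) = sqrt(30)*sqrt((-10 - a)/(1 + a))/10)
J(-69, 224) + 15847 = sqrt(30)*sqrt((-10 - 1*(-69))/(1 - 69))/10 + 15847 = sqrt(30)*sqrt((-10 + 69)/(-68))/10 + 15847 = sqrt(30)*sqrt(-1/68*59)/10 + 15847 = sqrt(30)*sqrt(-59/68)/10 + 15847 = sqrt(30)*(I*sqrt(1003)/34)/10 + 15847 = I*sqrt(30090)/340 + 15847 = 15847 + I*sqrt(30090)/340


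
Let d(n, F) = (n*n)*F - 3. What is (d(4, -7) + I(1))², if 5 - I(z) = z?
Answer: 12321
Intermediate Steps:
I(z) = 5 - z
d(n, F) = -3 + F*n² (d(n, F) = n²*F - 3 = F*n² - 3 = -3 + F*n²)
(d(4, -7) + I(1))² = ((-3 - 7*4²) + (5 - 1*1))² = ((-3 - 7*16) + (5 - 1))² = ((-3 - 112) + 4)² = (-115 + 4)² = (-111)² = 12321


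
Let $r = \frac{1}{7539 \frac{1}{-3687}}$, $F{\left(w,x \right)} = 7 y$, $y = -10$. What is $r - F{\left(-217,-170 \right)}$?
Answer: $\frac{174681}{2513} \approx 69.511$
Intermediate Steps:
$F{\left(w,x \right)} = -70$ ($F{\left(w,x \right)} = 7 \left(-10\right) = -70$)
$r = - \frac{1229}{2513}$ ($r = \frac{1}{7539 \left(- \frac{1}{3687}\right)} = \frac{1}{- \frac{2513}{1229}} = - \frac{1229}{2513} \approx -0.48906$)
$r - F{\left(-217,-170 \right)} = - \frac{1229}{2513} - -70 = - \frac{1229}{2513} + 70 = \frac{174681}{2513}$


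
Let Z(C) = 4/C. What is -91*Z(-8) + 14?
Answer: 119/2 ≈ 59.500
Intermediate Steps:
-91*Z(-8) + 14 = -364/(-8) + 14 = -364*(-1)/8 + 14 = -91*(-½) + 14 = 91/2 + 14 = 119/2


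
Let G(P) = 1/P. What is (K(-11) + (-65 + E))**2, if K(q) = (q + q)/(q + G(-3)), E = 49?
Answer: 57121/289 ≈ 197.65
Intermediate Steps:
G(P) = 1/P
K(q) = 2*q/(-1/3 + q) (K(q) = (q + q)/(q + 1/(-3)) = (2*q)/(q - 1/3) = (2*q)/(-1/3 + q) = 2*q/(-1/3 + q))
(K(-11) + (-65 + E))**2 = (6*(-11)/(-1 + 3*(-11)) + (-65 + 49))**2 = (6*(-11)/(-1 - 33) - 16)**2 = (6*(-11)/(-34) - 16)**2 = (6*(-11)*(-1/34) - 16)**2 = (33/17 - 16)**2 = (-239/17)**2 = 57121/289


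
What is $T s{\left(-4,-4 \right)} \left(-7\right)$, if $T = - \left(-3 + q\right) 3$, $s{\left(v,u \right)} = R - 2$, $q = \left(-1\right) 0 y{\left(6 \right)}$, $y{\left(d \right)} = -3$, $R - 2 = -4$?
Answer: $252$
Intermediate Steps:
$R = -2$ ($R = 2 - 4 = -2$)
$q = 0$ ($q = \left(-1\right) 0 \left(-3\right) = 0 \left(-3\right) = 0$)
$s{\left(v,u \right)} = -4$ ($s{\left(v,u \right)} = -2 - 2 = -4$)
$T = 9$ ($T = - \left(-3 + 0\right) 3 = - \left(-3\right) 3 = \left(-1\right) \left(-9\right) = 9$)
$T s{\left(-4,-4 \right)} \left(-7\right) = 9 \left(-4\right) \left(-7\right) = \left(-36\right) \left(-7\right) = 252$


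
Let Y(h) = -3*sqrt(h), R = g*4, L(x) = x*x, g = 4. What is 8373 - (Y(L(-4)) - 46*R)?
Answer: 9121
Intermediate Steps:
L(x) = x**2
R = 16 (R = 4*4 = 16)
8373 - (Y(L(-4)) - 46*R) = 8373 - (-3*sqrt((-4)**2) - 46*16) = 8373 - (-3*sqrt(16) - 736) = 8373 - (-3*4 - 736) = 8373 - (-12 - 736) = 8373 - 1*(-748) = 8373 + 748 = 9121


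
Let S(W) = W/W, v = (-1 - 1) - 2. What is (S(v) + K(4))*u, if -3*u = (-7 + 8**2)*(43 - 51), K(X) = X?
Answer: 760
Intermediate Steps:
u = 152 (u = -(-7 + 8**2)*(43 - 51)/3 = -(-7 + 64)*(-8)/3 = -19*(-8) = -1/3*(-456) = 152)
v = -4 (v = -2 - 2 = -4)
S(W) = 1
(S(v) + K(4))*u = (1 + 4)*152 = 5*152 = 760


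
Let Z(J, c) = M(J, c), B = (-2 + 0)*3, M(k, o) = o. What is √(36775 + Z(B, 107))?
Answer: 3*√4098 ≈ 192.05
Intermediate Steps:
B = -6 (B = -2*3 = -6)
Z(J, c) = c
√(36775 + Z(B, 107)) = √(36775 + 107) = √36882 = 3*√4098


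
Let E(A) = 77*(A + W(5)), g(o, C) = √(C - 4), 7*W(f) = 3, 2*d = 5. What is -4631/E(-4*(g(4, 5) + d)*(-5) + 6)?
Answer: -421/535 ≈ -0.78692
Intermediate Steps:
d = 5/2 (d = (½)*5 = 5/2 ≈ 2.5000)
W(f) = 3/7 (W(f) = (⅐)*3 = 3/7)
g(o, C) = √(-4 + C)
E(A) = 33 + 77*A (E(A) = 77*(A + 3/7) = 77*(3/7 + A) = 33 + 77*A)
-4631/E(-4*(g(4, 5) + d)*(-5) + 6) = -4631/(33 + 77*(-4*(√(-4 + 5) + 5/2)*(-5) + 6)) = -4631/(33 + 77*(-4*(√1 + 5/2)*(-5) + 6)) = -4631/(33 + 77*(-4*(1 + 5/2)*(-5) + 6)) = -4631/(33 + 77*(-14*(-5) + 6)) = -4631/(33 + 77*(-4*(-35/2) + 6)) = -4631/(33 + 77*(70 + 6)) = -4631/(33 + 77*76) = -4631/(33 + 5852) = -4631/5885 = -4631*1/5885 = -421/535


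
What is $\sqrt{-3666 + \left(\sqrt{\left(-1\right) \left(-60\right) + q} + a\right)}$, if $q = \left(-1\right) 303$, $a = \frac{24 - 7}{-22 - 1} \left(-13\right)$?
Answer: $\frac{\sqrt{-1934231 + 4761 i \sqrt{3}}}{23} \approx 0.1289 + 60.468 i$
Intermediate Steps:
$a = \frac{221}{23}$ ($a = \frac{17}{-23} \left(-13\right) = 17 \left(- \frac{1}{23}\right) \left(-13\right) = \left(- \frac{17}{23}\right) \left(-13\right) = \frac{221}{23} \approx 9.6087$)
$q = -303$
$\sqrt{-3666 + \left(\sqrt{\left(-1\right) \left(-60\right) + q} + a\right)} = \sqrt{-3666 + \left(\sqrt{\left(-1\right) \left(-60\right) - 303} + \frac{221}{23}\right)} = \sqrt{-3666 + \left(\sqrt{60 - 303} + \frac{221}{23}\right)} = \sqrt{-3666 + \left(\sqrt{-243} + \frac{221}{23}\right)} = \sqrt{-3666 + \left(9 i \sqrt{3} + \frac{221}{23}\right)} = \sqrt{-3666 + \left(\frac{221}{23} + 9 i \sqrt{3}\right)} = \sqrt{- \frac{84097}{23} + 9 i \sqrt{3}}$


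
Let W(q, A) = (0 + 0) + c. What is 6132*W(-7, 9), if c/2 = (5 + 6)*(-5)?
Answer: -674520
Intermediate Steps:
c = -110 (c = 2*((5 + 6)*(-5)) = 2*(11*(-5)) = 2*(-55) = -110)
W(q, A) = -110 (W(q, A) = (0 + 0) - 110 = 0 - 110 = -110)
6132*W(-7, 9) = 6132*(-110) = -674520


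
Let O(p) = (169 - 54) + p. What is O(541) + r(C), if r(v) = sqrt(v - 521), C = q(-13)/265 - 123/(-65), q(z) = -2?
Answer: 656 + 8*I*sqrt(96263635)/3445 ≈ 656.0 + 22.784*I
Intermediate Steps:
O(p) = 115 + p
C = 6493/3445 (C = -2/265 - 123/(-65) = -2*1/265 - 123*(-1/65) = -2/265 + 123/65 = 6493/3445 ≈ 1.8848)
r(v) = sqrt(-521 + v)
O(541) + r(C) = (115 + 541) + sqrt(-521 + 6493/3445) = 656 + sqrt(-1788352/3445) = 656 + 8*I*sqrt(96263635)/3445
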